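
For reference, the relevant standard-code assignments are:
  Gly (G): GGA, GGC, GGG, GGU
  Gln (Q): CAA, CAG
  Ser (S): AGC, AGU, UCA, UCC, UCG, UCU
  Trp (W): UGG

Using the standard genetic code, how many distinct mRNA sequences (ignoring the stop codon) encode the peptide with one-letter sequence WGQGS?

Trp: 1 codon.
Gly: 4 codons.
Gln: 2 codons.
Gly: 4 codons.
Ser: 6 codons.
1 × 4 × 2 × 4 × 6 = 192.

192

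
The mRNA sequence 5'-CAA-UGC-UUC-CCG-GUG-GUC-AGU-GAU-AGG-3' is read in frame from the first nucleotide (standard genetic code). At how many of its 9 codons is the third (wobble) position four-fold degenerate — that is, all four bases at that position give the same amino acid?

Codon 1 CAA (Gln): third position 2-fold.
Codon 2 UGC (Cys): third position 2-fold.
Codon 3 UUC (Phe): third position 2-fold.
Codon 4 CCG (Pro): third position 4-fold.
Codon 5 GUG (Val): third position 4-fold.
Codon 6 GUC (Val): third position 4-fold.
Codon 7 AGU (Ser): third position 2-fold.
Codon 8 GAU (Asp): third position 2-fold.
Codon 9 AGG (Arg): third position 2-fold.
Four-fold degenerate third positions: 3.

3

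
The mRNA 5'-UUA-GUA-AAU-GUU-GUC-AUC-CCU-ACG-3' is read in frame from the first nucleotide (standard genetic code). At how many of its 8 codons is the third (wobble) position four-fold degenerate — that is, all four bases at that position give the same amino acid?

5

Codon 1 UUA (Leu): third position 2-fold.
Codon 2 GUA (Val): third position 4-fold.
Codon 3 AAU (Asn): third position 2-fold.
Codon 4 GUU (Val): third position 4-fold.
Codon 5 GUC (Val): third position 4-fold.
Codon 6 AUC (Ile): third position 3-fold.
Codon 7 CCU (Pro): third position 4-fold.
Codon 8 ACG (Thr): third position 4-fold.
Four-fold degenerate third positions: 5.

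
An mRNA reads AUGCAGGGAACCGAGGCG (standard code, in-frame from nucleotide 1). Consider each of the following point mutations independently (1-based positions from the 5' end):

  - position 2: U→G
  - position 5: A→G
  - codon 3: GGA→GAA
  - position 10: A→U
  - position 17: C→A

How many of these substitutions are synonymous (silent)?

Codon 1: AUG (Met) → AGG (Arg) — missense.
Codon 2: CAG (Gln) → CGG (Arg) — missense.
Codon 3: GGA (Gly) → GAA (Glu) — missense.
Codon 4: ACC (Thr) → UCC (Ser) — missense.
Codon 6: GCG (Ala) → GAG (Glu) — missense.
Synonymous: 0 of 5.

0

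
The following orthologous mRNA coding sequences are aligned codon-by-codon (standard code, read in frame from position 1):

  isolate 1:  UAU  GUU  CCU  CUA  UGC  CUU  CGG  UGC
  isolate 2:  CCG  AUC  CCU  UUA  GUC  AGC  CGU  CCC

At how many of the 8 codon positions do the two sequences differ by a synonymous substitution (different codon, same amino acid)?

2

Codon 1: UAU Tyr / CCG Pro — nonsynonymous.
Codon 2: GUU Val / AUC Ile — nonsynonymous.
Codon 3: CCU Pro / CCU Pro — identical.
Codon 4: CUA Leu / UUA Leu — synonymous.
Codon 5: UGC Cys / GUC Val — nonsynonymous.
Codon 6: CUU Leu / AGC Ser — nonsynonymous.
Codon 7: CGG Arg / CGU Arg — synonymous.
Codon 8: UGC Cys / CCC Pro — nonsynonymous.
Synonymous differences: 2.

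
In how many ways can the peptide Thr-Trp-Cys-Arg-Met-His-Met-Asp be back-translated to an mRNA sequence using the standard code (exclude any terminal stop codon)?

Thr: 4 codons.
Trp: 1 codon.
Cys: 2 codons.
Arg: 6 codons.
Met: 1 codon.
His: 2 codons.
Met: 1 codon.
Asp: 2 codons.
4 × 1 × 2 × 6 × 1 × 2 × 1 × 2 = 192.

192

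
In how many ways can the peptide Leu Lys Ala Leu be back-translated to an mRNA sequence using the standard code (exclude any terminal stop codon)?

Leu: 6 codons.
Lys: 2 codons.
Ala: 4 codons.
Leu: 6 codons.
6 × 2 × 4 × 6 = 288.

288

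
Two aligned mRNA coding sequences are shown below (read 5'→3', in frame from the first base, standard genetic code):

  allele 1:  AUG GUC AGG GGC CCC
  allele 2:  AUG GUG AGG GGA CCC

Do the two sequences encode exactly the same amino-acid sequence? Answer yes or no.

Codon 1: AUG Met / AUG Met — identical.
Codon 2: GUC Val / GUG Val — synonymous.
Codon 3: AGG Arg / AGG Arg — identical.
Codon 4: GGC Gly / GGA Gly — synonymous.
Codon 5: CCC Pro / CCC Pro — identical.
Nonsynonymous differences: 0 → same protein.

yes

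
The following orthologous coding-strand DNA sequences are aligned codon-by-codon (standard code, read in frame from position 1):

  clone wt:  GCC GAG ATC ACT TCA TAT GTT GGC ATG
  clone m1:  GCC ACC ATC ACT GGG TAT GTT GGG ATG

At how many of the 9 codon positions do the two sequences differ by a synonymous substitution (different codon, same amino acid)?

Codon 1: GCC Ala / GCC Ala — identical.
Codon 2: GAG Glu / ACC Thr — nonsynonymous.
Codon 3: ATC Ile / ATC Ile — identical.
Codon 4: ACT Thr / ACT Thr — identical.
Codon 5: TCA Ser / GGG Gly — nonsynonymous.
Codon 6: TAT Tyr / TAT Tyr — identical.
Codon 7: GTT Val / GTT Val — identical.
Codon 8: GGC Gly / GGG Gly — synonymous.
Codon 9: ATG Met / ATG Met — identical.
Synonymous differences: 1.

1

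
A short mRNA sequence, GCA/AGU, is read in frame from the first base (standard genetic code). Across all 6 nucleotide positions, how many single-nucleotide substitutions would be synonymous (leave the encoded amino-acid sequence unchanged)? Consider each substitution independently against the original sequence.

4

Codon 1 (GCA, Ala): 3 synonymous substitutions.
Codon 2 (AGU, Ser): 1 synonymous substitution.
Total: 3 + 1 = 4.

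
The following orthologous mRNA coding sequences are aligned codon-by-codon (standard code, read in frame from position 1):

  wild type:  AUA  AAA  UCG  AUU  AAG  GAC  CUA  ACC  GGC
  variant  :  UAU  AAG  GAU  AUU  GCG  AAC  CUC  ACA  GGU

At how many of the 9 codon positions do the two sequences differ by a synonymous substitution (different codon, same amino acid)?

Codon 1: AUA Ile / UAU Tyr — nonsynonymous.
Codon 2: AAA Lys / AAG Lys — synonymous.
Codon 3: UCG Ser / GAU Asp — nonsynonymous.
Codon 4: AUU Ile / AUU Ile — identical.
Codon 5: AAG Lys / GCG Ala — nonsynonymous.
Codon 6: GAC Asp / AAC Asn — nonsynonymous.
Codon 7: CUA Leu / CUC Leu — synonymous.
Codon 8: ACC Thr / ACA Thr — synonymous.
Codon 9: GGC Gly / GGU Gly — synonymous.
Synonymous differences: 4.

4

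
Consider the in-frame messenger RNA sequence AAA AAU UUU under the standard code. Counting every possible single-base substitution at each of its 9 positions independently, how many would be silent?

3

Codon 1 (AAA, Lys): 1 synonymous substitution.
Codon 2 (AAU, Asn): 1 synonymous substitution.
Codon 3 (UUU, Phe): 1 synonymous substitution.
Total: 1 + 1 + 1 = 3.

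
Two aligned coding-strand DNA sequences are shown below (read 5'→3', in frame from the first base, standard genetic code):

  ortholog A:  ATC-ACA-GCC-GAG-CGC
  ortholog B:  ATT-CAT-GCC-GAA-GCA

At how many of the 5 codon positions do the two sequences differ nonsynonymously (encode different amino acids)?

2

Codon 1: ATC Ile / ATT Ile — synonymous.
Codon 2: ACA Thr / CAT His — nonsynonymous.
Codon 3: GCC Ala / GCC Ala — identical.
Codon 4: GAG Glu / GAA Glu — synonymous.
Codon 5: CGC Arg / GCA Ala — nonsynonymous.
Nonsynonymous differences: 2.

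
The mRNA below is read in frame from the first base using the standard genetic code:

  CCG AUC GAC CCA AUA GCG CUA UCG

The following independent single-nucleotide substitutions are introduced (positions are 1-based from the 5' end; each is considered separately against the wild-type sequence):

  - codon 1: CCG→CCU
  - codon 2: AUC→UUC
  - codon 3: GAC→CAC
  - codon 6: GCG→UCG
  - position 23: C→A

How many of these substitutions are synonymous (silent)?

Codon 1: CCG (Pro) → CCU (Pro) — synonymous.
Codon 2: AUC (Ile) → UUC (Phe) — missense.
Codon 3: GAC (Asp) → CAC (His) — missense.
Codon 6: GCG (Ala) → UCG (Ser) — missense.
Codon 8: UCG (Ser) → UAG (Stop) — nonsense.
Synonymous: 1 of 5.

1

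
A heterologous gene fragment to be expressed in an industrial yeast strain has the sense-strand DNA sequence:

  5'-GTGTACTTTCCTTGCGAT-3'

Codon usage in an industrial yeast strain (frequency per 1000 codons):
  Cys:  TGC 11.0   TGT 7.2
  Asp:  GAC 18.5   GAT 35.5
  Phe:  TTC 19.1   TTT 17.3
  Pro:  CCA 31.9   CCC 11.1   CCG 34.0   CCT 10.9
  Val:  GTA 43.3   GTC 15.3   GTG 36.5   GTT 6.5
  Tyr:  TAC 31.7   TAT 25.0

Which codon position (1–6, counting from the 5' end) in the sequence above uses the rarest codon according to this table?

Codon 1 GTG (Val): 36.5 per 1000.
Codon 2 TAC (Tyr): 31.7 per 1000.
Codon 3 TTT (Phe): 17.3 per 1000.
Codon 4 CCT (Pro): 10.9 per 1000.
Codon 5 TGC (Cys): 11.0 per 1000.
Codon 6 GAT (Asp): 35.5 per 1000.
Lowest frequency is 10.9 at codon 4.

4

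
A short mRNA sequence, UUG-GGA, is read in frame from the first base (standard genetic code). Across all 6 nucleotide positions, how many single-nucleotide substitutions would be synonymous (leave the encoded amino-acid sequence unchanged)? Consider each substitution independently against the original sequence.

Codon 1 (UUG, Leu): 2 synonymous substitutions.
Codon 2 (GGA, Gly): 3 synonymous substitutions.
Total: 2 + 3 = 5.

5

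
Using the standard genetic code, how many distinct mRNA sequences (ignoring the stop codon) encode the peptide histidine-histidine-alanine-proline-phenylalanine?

128

His: 2 codons.
His: 2 codons.
Ala: 4 codons.
Pro: 4 codons.
Phe: 2 codons.
2 × 2 × 4 × 4 × 2 = 128.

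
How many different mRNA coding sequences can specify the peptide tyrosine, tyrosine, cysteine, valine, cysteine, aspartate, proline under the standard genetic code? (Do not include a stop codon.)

512

Tyr: 2 codons.
Tyr: 2 codons.
Cys: 2 codons.
Val: 4 codons.
Cys: 2 codons.
Asp: 2 codons.
Pro: 4 codons.
2 × 2 × 2 × 4 × 2 × 2 × 4 = 512.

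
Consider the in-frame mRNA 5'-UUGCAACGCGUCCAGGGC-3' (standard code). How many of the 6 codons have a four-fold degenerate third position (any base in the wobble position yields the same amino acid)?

Codon 1 UUG (Leu): third position 2-fold.
Codon 2 CAA (Gln): third position 2-fold.
Codon 3 CGC (Arg): third position 4-fold.
Codon 4 GUC (Val): third position 4-fold.
Codon 5 CAG (Gln): third position 2-fold.
Codon 6 GGC (Gly): third position 4-fold.
Four-fold degenerate third positions: 3.

3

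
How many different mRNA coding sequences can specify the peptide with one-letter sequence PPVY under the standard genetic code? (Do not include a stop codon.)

Pro: 4 codons.
Pro: 4 codons.
Val: 4 codons.
Tyr: 2 codons.
4 × 4 × 4 × 2 = 128.

128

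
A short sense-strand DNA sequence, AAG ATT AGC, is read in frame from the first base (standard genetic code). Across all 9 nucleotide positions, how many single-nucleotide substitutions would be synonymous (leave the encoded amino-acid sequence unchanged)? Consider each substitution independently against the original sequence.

4

Codon 1 (AAG, Lys): 1 synonymous substitution.
Codon 2 (ATT, Ile): 2 synonymous substitutions.
Codon 3 (AGC, Ser): 1 synonymous substitution.
Total: 1 + 2 + 1 = 4.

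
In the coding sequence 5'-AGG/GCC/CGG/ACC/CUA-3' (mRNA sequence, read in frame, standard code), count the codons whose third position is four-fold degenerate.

4

Codon 1 AGG (Arg): third position 2-fold.
Codon 2 GCC (Ala): third position 4-fold.
Codon 3 CGG (Arg): third position 4-fold.
Codon 4 ACC (Thr): third position 4-fold.
Codon 5 CUA (Leu): third position 4-fold.
Four-fold degenerate third positions: 4.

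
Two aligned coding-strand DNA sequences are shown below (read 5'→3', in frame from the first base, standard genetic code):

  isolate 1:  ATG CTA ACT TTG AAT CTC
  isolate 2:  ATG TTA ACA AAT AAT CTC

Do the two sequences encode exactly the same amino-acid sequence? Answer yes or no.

no

Codon 1: ATG Met / ATG Met — identical.
Codon 2: CTA Leu / TTA Leu — synonymous.
Codon 3: ACT Thr / ACA Thr — synonymous.
Codon 4: TTG Leu / AAT Asn — nonsynonymous.
Codon 5: AAT Asn / AAT Asn — identical.
Codon 6: CTC Leu / CTC Leu — identical.
Nonsynonymous differences: 1 → different protein.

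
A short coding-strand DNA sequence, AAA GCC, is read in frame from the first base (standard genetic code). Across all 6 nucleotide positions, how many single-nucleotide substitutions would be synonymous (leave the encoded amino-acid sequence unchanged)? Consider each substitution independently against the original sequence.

Codon 1 (AAA, Lys): 1 synonymous substitution.
Codon 2 (GCC, Ala): 3 synonymous substitutions.
Total: 1 + 3 = 4.

4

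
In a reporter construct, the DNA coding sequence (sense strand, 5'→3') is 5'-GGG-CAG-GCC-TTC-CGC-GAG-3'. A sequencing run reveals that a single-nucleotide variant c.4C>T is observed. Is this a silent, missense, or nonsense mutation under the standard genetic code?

nonsense

Position 4 falls in codon 2: CAG → Gln.
After the substitution the codon is TAG → Stop.
The new codon is a stop codon, so this is a nonsense mutation.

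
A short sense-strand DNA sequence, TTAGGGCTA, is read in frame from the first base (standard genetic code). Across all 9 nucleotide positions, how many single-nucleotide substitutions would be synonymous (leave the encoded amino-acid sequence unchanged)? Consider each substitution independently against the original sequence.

9

Codon 1 (TTA, Leu): 2 synonymous substitutions.
Codon 2 (GGG, Gly): 3 synonymous substitutions.
Codon 3 (CTA, Leu): 4 synonymous substitutions.
Total: 2 + 3 + 4 = 9.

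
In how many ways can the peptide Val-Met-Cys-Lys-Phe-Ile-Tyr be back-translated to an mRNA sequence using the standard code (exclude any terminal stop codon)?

192

Val: 4 codons.
Met: 1 codon.
Cys: 2 codons.
Lys: 2 codons.
Phe: 2 codons.
Ile: 3 codons.
Tyr: 2 codons.
4 × 1 × 2 × 2 × 2 × 3 × 2 = 192.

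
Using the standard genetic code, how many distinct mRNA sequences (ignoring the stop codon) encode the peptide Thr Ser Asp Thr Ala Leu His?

Thr: 4 codons.
Ser: 6 codons.
Asp: 2 codons.
Thr: 4 codons.
Ala: 4 codons.
Leu: 6 codons.
His: 2 codons.
4 × 6 × 2 × 4 × 4 × 6 × 2 = 9216.

9216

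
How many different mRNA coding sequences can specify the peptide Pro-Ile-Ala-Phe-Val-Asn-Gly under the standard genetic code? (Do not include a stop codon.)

3072

Pro: 4 codons.
Ile: 3 codons.
Ala: 4 codons.
Phe: 2 codons.
Val: 4 codons.
Asn: 2 codons.
Gly: 4 codons.
4 × 3 × 4 × 2 × 4 × 2 × 4 = 3072.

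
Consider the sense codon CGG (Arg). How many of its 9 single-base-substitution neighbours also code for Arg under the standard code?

Position 1: AGG → 1 synonymous.
Position 2: none → 0 synonymous.
Position 3: CGT, CGC, CGA → 3 synonymous.
Total: 1 + 0 + 3 = 4.

4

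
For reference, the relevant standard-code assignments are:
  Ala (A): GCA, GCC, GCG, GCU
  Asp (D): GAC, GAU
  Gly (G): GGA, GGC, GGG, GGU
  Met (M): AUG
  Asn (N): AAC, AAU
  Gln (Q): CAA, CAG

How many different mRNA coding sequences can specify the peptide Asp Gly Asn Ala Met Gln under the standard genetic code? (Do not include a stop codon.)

Asp: 2 codons.
Gly: 4 codons.
Asn: 2 codons.
Ala: 4 codons.
Met: 1 codon.
Gln: 2 codons.
2 × 4 × 2 × 4 × 1 × 2 = 128.

128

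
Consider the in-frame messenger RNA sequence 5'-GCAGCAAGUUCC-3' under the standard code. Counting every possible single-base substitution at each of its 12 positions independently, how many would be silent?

Codon 1 (GCA, Ala): 3 synonymous substitutions.
Codon 2 (GCA, Ala): 3 synonymous substitutions.
Codon 3 (AGU, Ser): 1 synonymous substitution.
Codon 4 (UCC, Ser): 3 synonymous substitutions.
Total: 3 + 3 + 1 + 3 = 10.

10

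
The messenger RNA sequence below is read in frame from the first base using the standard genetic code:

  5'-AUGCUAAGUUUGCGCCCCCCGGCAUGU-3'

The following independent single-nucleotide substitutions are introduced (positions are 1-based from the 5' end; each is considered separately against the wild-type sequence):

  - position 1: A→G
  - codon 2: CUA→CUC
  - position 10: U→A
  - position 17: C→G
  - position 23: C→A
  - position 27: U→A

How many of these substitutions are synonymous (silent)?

1

Codon 1: AUG (Met) → GUG (Val) — missense.
Codon 2: CUA (Leu) → CUC (Leu) — synonymous.
Codon 4: UUG (Leu) → AUG (Met) — missense.
Codon 6: CCC (Pro) → CGC (Arg) — missense.
Codon 8: GCA (Ala) → GAA (Glu) — missense.
Codon 9: UGU (Cys) → UGA (Stop) — nonsense.
Synonymous: 1 of 6.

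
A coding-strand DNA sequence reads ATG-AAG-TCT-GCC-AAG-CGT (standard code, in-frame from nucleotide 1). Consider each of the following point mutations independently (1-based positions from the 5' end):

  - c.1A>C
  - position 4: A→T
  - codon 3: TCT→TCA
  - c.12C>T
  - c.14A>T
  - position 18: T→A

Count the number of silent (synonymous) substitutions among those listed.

3

Codon 1: ATG (Met) → CTG (Leu) — missense.
Codon 2: AAG (Lys) → TAG (Stop) — nonsense.
Codon 3: TCT (Ser) → TCA (Ser) — synonymous.
Codon 4: GCC (Ala) → GCT (Ala) — synonymous.
Codon 5: AAG (Lys) → ATG (Met) — missense.
Codon 6: CGT (Arg) → CGA (Arg) — synonymous.
Synonymous: 3 of 6.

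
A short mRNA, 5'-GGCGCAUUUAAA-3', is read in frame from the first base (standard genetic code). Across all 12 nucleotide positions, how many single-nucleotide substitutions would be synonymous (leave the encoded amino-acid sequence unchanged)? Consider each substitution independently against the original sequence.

8

Codon 1 (GGC, Gly): 3 synonymous substitutions.
Codon 2 (GCA, Ala): 3 synonymous substitutions.
Codon 3 (UUU, Phe): 1 synonymous substitution.
Codon 4 (AAA, Lys): 1 synonymous substitution.
Total: 3 + 3 + 1 + 1 = 8.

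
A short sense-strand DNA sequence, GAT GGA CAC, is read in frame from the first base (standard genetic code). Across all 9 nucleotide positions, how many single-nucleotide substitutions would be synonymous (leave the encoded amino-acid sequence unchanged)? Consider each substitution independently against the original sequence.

5

Codon 1 (GAT, Asp): 1 synonymous substitution.
Codon 2 (GGA, Gly): 3 synonymous substitutions.
Codon 3 (CAC, His): 1 synonymous substitution.
Total: 1 + 3 + 1 = 5.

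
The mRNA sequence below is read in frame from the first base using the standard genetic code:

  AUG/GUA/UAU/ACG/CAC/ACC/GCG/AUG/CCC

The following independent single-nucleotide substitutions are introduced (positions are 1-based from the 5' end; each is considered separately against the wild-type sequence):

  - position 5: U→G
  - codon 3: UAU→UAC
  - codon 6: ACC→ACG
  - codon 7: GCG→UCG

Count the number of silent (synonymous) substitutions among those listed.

2

Codon 2: GUA (Val) → GGA (Gly) — missense.
Codon 3: UAU (Tyr) → UAC (Tyr) — synonymous.
Codon 6: ACC (Thr) → ACG (Thr) — synonymous.
Codon 7: GCG (Ala) → UCG (Ser) — missense.
Synonymous: 2 of 4.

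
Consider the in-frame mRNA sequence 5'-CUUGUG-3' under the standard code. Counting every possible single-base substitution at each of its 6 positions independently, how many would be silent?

Codon 1 (CUU, Leu): 3 synonymous substitutions.
Codon 2 (GUG, Val): 3 synonymous substitutions.
Total: 3 + 3 = 6.

6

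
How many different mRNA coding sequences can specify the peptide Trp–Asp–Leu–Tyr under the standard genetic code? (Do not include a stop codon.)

24

Trp: 1 codon.
Asp: 2 codons.
Leu: 6 codons.
Tyr: 2 codons.
1 × 2 × 6 × 2 = 24.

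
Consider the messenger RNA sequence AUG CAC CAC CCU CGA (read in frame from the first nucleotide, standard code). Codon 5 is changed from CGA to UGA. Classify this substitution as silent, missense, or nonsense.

nonsense

Position 13 falls in codon 5: CGA → Arg.
After the substitution the codon is UGA → Stop.
The new codon is a stop codon, so this is a nonsense mutation.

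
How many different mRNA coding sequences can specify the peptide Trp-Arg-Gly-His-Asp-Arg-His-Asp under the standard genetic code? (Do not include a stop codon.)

2304

Trp: 1 codon.
Arg: 6 codons.
Gly: 4 codons.
His: 2 codons.
Asp: 2 codons.
Arg: 6 codons.
His: 2 codons.
Asp: 2 codons.
1 × 6 × 4 × 2 × 2 × 6 × 2 × 2 = 2304.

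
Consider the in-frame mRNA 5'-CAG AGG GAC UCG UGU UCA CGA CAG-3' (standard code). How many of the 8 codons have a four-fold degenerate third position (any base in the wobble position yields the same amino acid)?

3

Codon 1 CAG (Gln): third position 2-fold.
Codon 2 AGG (Arg): third position 2-fold.
Codon 3 GAC (Asp): third position 2-fold.
Codon 4 UCG (Ser): third position 4-fold.
Codon 5 UGU (Cys): third position 2-fold.
Codon 6 UCA (Ser): third position 4-fold.
Codon 7 CGA (Arg): third position 4-fold.
Codon 8 CAG (Gln): third position 2-fold.
Four-fold degenerate third positions: 3.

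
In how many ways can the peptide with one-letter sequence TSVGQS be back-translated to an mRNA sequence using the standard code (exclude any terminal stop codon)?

Thr: 4 codons.
Ser: 6 codons.
Val: 4 codons.
Gly: 4 codons.
Gln: 2 codons.
Ser: 6 codons.
4 × 6 × 4 × 4 × 2 × 6 = 4608.

4608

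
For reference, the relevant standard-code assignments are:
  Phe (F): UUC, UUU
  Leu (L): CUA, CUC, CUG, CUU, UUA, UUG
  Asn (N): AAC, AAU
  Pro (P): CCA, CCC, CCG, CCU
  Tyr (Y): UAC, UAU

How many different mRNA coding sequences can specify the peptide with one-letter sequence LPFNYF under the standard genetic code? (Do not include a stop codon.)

Leu: 6 codons.
Pro: 4 codons.
Phe: 2 codons.
Asn: 2 codons.
Tyr: 2 codons.
Phe: 2 codons.
6 × 4 × 2 × 2 × 2 × 2 = 384.

384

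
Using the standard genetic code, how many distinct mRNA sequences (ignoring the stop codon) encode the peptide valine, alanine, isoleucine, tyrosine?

Val: 4 codons.
Ala: 4 codons.
Ile: 3 codons.
Tyr: 2 codons.
4 × 4 × 3 × 2 = 96.

96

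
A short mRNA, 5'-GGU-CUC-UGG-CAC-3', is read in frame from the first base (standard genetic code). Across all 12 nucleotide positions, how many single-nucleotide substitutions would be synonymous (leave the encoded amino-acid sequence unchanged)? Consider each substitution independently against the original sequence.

7

Codon 1 (GGU, Gly): 3 synonymous substitutions.
Codon 2 (CUC, Leu): 3 synonymous substitutions.
Codon 3 (UGG, Trp): 0 synonymous substitutions.
Codon 4 (CAC, His): 1 synonymous substitution.
Total: 3 + 3 + 0 + 1 = 7.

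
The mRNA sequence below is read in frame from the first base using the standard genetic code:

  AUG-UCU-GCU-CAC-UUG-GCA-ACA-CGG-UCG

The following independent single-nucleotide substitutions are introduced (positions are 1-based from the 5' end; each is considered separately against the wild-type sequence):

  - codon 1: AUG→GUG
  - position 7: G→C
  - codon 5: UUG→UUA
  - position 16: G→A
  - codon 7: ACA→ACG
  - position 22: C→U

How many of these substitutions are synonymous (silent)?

2

Codon 1: AUG (Met) → GUG (Val) — missense.
Codon 3: GCU (Ala) → CCU (Pro) — missense.
Codon 5: UUG (Leu) → UUA (Leu) — synonymous.
Codon 6: GCA (Ala) → ACA (Thr) — missense.
Codon 7: ACA (Thr) → ACG (Thr) — synonymous.
Codon 8: CGG (Arg) → UGG (Trp) — missense.
Synonymous: 2 of 6.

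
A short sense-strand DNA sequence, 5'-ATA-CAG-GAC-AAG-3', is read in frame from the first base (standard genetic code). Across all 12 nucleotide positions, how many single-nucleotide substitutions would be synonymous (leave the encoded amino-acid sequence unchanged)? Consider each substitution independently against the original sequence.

5

Codon 1 (ATA, Ile): 2 synonymous substitutions.
Codon 2 (CAG, Gln): 1 synonymous substitution.
Codon 3 (GAC, Asp): 1 synonymous substitution.
Codon 4 (AAG, Lys): 1 synonymous substitution.
Total: 2 + 1 + 1 + 1 = 5.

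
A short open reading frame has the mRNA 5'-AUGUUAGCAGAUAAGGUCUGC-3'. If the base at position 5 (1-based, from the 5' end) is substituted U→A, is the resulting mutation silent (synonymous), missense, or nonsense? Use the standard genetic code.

Position 5 falls in codon 2: UUA → Leu.
After the substitution the codon is UAA → Stop.
The new codon is a stop codon, so this is a nonsense mutation.

nonsense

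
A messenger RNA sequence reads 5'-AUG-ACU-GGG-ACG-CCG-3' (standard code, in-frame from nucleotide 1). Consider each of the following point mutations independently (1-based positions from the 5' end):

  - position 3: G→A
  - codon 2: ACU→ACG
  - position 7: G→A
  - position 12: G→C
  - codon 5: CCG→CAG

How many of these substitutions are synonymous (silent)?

Codon 1: AUG (Met) → AUA (Ile) — missense.
Codon 2: ACU (Thr) → ACG (Thr) — synonymous.
Codon 3: GGG (Gly) → AGG (Arg) — missense.
Codon 4: ACG (Thr) → ACC (Thr) — synonymous.
Codon 5: CCG (Pro) → CAG (Gln) — missense.
Synonymous: 2 of 5.

2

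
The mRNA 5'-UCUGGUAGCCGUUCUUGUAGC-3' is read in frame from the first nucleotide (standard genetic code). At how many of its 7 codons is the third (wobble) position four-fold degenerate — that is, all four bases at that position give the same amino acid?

4

Codon 1 UCU (Ser): third position 4-fold.
Codon 2 GGU (Gly): third position 4-fold.
Codon 3 AGC (Ser): third position 2-fold.
Codon 4 CGU (Arg): third position 4-fold.
Codon 5 UCU (Ser): third position 4-fold.
Codon 6 UGU (Cys): third position 2-fold.
Codon 7 AGC (Ser): third position 2-fold.
Four-fold degenerate third positions: 4.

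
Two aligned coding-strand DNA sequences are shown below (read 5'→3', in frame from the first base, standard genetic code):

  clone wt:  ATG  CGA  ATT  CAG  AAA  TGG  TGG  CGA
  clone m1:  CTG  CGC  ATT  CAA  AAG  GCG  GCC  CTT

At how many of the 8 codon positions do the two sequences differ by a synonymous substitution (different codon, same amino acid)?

Codon 1: ATG Met / CTG Leu — nonsynonymous.
Codon 2: CGA Arg / CGC Arg — synonymous.
Codon 3: ATT Ile / ATT Ile — identical.
Codon 4: CAG Gln / CAA Gln — synonymous.
Codon 5: AAA Lys / AAG Lys — synonymous.
Codon 6: TGG Trp / GCG Ala — nonsynonymous.
Codon 7: TGG Trp / GCC Ala — nonsynonymous.
Codon 8: CGA Arg / CTT Leu — nonsynonymous.
Synonymous differences: 3.

3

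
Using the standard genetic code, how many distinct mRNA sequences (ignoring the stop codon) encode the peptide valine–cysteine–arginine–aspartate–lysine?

Val: 4 codons.
Cys: 2 codons.
Arg: 6 codons.
Asp: 2 codons.
Lys: 2 codons.
4 × 2 × 6 × 2 × 2 = 192.

192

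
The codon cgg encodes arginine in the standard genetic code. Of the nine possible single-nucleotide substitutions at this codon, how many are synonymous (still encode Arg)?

Position 1: AGG → 1 synonymous.
Position 2: none → 0 synonymous.
Position 3: CGU, CGC, CGA → 3 synonymous.
Total: 1 + 0 + 3 = 4.

4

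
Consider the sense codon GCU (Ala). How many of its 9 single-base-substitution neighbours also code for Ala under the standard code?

Position 1: none → 0 synonymous.
Position 2: none → 0 synonymous.
Position 3: GCC, GCA, GCG → 3 synonymous.
Total: 0 + 0 + 3 = 3.

3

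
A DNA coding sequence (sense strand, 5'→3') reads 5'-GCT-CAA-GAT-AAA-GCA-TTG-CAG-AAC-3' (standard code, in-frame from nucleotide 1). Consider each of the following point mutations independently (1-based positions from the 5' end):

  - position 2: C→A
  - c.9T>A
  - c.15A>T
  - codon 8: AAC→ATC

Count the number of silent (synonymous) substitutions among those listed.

1

Codon 1: GCT (Ala) → GAT (Asp) — missense.
Codon 3: GAT (Asp) → GAA (Glu) — missense.
Codon 5: GCA (Ala) → GCT (Ala) — synonymous.
Codon 8: AAC (Asn) → ATC (Ile) — missense.
Synonymous: 1 of 4.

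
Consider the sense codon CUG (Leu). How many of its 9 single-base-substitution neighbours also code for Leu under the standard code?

4

Position 1: UUG → 1 synonymous.
Position 2: none → 0 synonymous.
Position 3: CUU, CUC, CUA → 3 synonymous.
Total: 1 + 0 + 3 = 4.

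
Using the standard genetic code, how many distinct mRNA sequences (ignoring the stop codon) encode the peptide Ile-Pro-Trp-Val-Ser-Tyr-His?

1152

Ile: 3 codons.
Pro: 4 codons.
Trp: 1 codon.
Val: 4 codons.
Ser: 6 codons.
Tyr: 2 codons.
His: 2 codons.
3 × 4 × 1 × 4 × 6 × 2 × 2 = 1152.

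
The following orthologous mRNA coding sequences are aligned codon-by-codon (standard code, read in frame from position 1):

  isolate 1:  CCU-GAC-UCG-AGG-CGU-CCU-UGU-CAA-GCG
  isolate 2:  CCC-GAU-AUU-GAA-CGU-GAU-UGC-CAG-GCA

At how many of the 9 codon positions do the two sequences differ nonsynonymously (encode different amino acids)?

Codon 1: CCU Pro / CCC Pro — synonymous.
Codon 2: GAC Asp / GAU Asp — synonymous.
Codon 3: UCG Ser / AUU Ile — nonsynonymous.
Codon 4: AGG Arg / GAA Glu — nonsynonymous.
Codon 5: CGU Arg / CGU Arg — identical.
Codon 6: CCU Pro / GAU Asp — nonsynonymous.
Codon 7: UGU Cys / UGC Cys — synonymous.
Codon 8: CAA Gln / CAG Gln — synonymous.
Codon 9: GCG Ala / GCA Ala — synonymous.
Nonsynonymous differences: 3.

3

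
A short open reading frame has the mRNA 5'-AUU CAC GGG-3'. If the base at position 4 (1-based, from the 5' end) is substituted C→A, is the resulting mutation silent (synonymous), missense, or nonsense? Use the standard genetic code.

missense

Position 4 falls in codon 2: CAC → His.
After the substitution the codon is AAC → Asn.
His ≠ Asn, so this is a missense mutation.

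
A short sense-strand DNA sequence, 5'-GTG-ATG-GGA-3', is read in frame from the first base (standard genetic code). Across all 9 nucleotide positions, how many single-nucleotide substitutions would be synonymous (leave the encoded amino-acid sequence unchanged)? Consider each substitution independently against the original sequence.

6

Codon 1 (GTG, Val): 3 synonymous substitutions.
Codon 2 (ATG, Met): 0 synonymous substitutions.
Codon 3 (GGA, Gly): 3 synonymous substitutions.
Total: 3 + 0 + 3 = 6.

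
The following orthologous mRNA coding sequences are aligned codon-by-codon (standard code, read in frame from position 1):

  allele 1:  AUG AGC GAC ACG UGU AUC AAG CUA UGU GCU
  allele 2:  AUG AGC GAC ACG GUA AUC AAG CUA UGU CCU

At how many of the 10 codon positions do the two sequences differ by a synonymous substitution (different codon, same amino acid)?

0

Codon 1: AUG Met / AUG Met — identical.
Codon 2: AGC Ser / AGC Ser — identical.
Codon 3: GAC Asp / GAC Asp — identical.
Codon 4: ACG Thr / ACG Thr — identical.
Codon 5: UGU Cys / GUA Val — nonsynonymous.
Codon 6: AUC Ile / AUC Ile — identical.
Codon 7: AAG Lys / AAG Lys — identical.
Codon 8: CUA Leu / CUA Leu — identical.
Codon 9: UGU Cys / UGU Cys — identical.
Codon 10: GCU Ala / CCU Pro — nonsynonymous.
Synonymous differences: 0.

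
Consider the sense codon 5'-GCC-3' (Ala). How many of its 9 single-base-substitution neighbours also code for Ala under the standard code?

3

Position 1: none → 0 synonymous.
Position 2: none → 0 synonymous.
Position 3: GCU, GCA, GCG → 3 synonymous.
Total: 0 + 0 + 3 = 3.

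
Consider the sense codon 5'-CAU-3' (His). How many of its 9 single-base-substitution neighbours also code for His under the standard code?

1

Position 1: none → 0 synonymous.
Position 2: none → 0 synonymous.
Position 3: CAC → 1 synonymous.
Total: 0 + 0 + 1 = 1.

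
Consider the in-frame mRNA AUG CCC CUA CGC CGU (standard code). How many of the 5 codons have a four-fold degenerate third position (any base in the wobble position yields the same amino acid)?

4

Codon 1 AUG (Met): third position 1-fold.
Codon 2 CCC (Pro): third position 4-fold.
Codon 3 CUA (Leu): third position 4-fold.
Codon 4 CGC (Arg): third position 4-fold.
Codon 5 CGU (Arg): third position 4-fold.
Four-fold degenerate third positions: 4.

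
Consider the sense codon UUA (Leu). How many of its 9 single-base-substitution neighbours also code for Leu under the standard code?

2

Position 1: CUA → 1 synonymous.
Position 2: none → 0 synonymous.
Position 3: UUG → 1 synonymous.
Total: 1 + 0 + 1 = 2.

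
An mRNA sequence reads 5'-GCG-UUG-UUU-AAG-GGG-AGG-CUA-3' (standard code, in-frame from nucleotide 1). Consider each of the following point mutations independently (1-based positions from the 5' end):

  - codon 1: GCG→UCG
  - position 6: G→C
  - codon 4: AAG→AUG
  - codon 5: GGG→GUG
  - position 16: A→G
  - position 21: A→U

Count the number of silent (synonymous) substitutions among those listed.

Codon 1: GCG (Ala) → UCG (Ser) — missense.
Codon 2: UUG (Leu) → UUC (Phe) — missense.
Codon 4: AAG (Lys) → AUG (Met) — missense.
Codon 5: GGG (Gly) → GUG (Val) — missense.
Codon 6: AGG (Arg) → GGG (Gly) — missense.
Codon 7: CUA (Leu) → CUU (Leu) — synonymous.
Synonymous: 1 of 6.

1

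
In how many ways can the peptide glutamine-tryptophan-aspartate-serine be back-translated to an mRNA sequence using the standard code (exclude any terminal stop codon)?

24

Gln: 2 codons.
Trp: 1 codon.
Asp: 2 codons.
Ser: 6 codons.
2 × 1 × 2 × 6 = 24.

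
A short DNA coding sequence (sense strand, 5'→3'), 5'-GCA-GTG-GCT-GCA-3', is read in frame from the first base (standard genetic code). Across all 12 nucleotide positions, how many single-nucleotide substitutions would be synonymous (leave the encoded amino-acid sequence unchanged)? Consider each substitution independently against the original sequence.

12

Codon 1 (GCA, Ala): 3 synonymous substitutions.
Codon 2 (GTG, Val): 3 synonymous substitutions.
Codon 3 (GCT, Ala): 3 synonymous substitutions.
Codon 4 (GCA, Ala): 3 synonymous substitutions.
Total: 3 + 3 + 3 + 3 = 12.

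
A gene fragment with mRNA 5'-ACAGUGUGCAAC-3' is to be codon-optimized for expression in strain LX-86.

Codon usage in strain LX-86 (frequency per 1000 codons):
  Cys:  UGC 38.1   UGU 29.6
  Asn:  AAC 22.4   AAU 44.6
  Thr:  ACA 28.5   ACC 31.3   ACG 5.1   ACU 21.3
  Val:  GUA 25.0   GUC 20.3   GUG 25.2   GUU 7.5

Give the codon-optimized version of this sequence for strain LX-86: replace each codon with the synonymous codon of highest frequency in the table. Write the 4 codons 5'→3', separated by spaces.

ACC GUG UGC AAU

Codon 1 (Thr): best is ACC at 31.3.
Codon 2 (Val): best is GUG at 25.2.
Codon 3 (Cys): best is UGC at 38.1.
Codon 4 (Asn): best is AAU at 44.6.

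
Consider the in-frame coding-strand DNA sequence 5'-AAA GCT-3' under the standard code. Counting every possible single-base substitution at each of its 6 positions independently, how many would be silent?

4

Codon 1 (AAA, Lys): 1 synonymous substitution.
Codon 2 (GCT, Ala): 3 synonymous substitutions.
Total: 1 + 3 = 4.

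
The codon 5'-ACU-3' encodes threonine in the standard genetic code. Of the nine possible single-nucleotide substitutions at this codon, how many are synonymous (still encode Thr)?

Position 1: none → 0 synonymous.
Position 2: none → 0 synonymous.
Position 3: ACC, ACA, ACG → 3 synonymous.
Total: 0 + 0 + 3 = 3.

3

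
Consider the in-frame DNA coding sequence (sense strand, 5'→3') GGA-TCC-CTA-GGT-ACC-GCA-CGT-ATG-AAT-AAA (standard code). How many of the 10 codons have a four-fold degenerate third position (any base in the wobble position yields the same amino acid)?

Codon 1 GGA (Gly): third position 4-fold.
Codon 2 TCC (Ser): third position 4-fold.
Codon 3 CTA (Leu): third position 4-fold.
Codon 4 GGT (Gly): third position 4-fold.
Codon 5 ACC (Thr): third position 4-fold.
Codon 6 GCA (Ala): third position 4-fold.
Codon 7 CGT (Arg): third position 4-fold.
Codon 8 ATG (Met): third position 1-fold.
Codon 9 AAT (Asn): third position 2-fold.
Codon 10 AAA (Lys): third position 2-fold.
Four-fold degenerate third positions: 7.

7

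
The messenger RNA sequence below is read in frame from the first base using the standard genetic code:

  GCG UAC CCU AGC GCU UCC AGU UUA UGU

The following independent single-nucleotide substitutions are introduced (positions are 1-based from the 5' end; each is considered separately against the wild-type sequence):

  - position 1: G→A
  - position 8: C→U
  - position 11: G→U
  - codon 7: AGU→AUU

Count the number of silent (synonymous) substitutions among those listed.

Codon 1: GCG (Ala) → ACG (Thr) — missense.
Codon 3: CCU (Pro) → CUU (Leu) — missense.
Codon 4: AGC (Ser) → AUC (Ile) — missense.
Codon 7: AGU (Ser) → AUU (Ile) — missense.
Synonymous: 0 of 4.

0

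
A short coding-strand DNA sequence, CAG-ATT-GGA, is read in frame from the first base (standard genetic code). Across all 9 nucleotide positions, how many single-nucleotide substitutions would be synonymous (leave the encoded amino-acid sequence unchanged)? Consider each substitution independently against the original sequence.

6

Codon 1 (CAG, Gln): 1 synonymous substitution.
Codon 2 (ATT, Ile): 2 synonymous substitutions.
Codon 3 (GGA, Gly): 3 synonymous substitutions.
Total: 1 + 2 + 3 = 6.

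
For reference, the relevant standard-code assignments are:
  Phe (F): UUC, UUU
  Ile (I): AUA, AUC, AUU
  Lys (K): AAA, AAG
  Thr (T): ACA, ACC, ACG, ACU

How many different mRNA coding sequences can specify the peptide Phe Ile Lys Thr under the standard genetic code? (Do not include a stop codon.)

Phe: 2 codons.
Ile: 3 codons.
Lys: 2 codons.
Thr: 4 codons.
2 × 3 × 2 × 4 = 48.

48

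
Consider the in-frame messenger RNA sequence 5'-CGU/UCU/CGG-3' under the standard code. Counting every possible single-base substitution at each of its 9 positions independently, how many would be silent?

Codon 1 (CGU, Arg): 3 synonymous substitutions.
Codon 2 (UCU, Ser): 3 synonymous substitutions.
Codon 3 (CGG, Arg): 4 synonymous substitutions.
Total: 3 + 3 + 4 = 10.

10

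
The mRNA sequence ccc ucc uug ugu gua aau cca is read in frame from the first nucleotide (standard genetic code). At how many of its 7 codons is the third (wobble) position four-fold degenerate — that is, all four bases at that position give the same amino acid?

Codon 1 CCC (Pro): third position 4-fold.
Codon 2 UCC (Ser): third position 4-fold.
Codon 3 UUG (Leu): third position 2-fold.
Codon 4 UGU (Cys): third position 2-fold.
Codon 5 GUA (Val): third position 4-fold.
Codon 6 AAU (Asn): third position 2-fold.
Codon 7 CCA (Pro): third position 4-fold.
Four-fold degenerate third positions: 4.

4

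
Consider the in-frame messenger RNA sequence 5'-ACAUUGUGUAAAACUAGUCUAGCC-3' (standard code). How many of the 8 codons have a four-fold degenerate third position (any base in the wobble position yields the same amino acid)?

Codon 1 ACA (Thr): third position 4-fold.
Codon 2 UUG (Leu): third position 2-fold.
Codon 3 UGU (Cys): third position 2-fold.
Codon 4 AAA (Lys): third position 2-fold.
Codon 5 ACU (Thr): third position 4-fold.
Codon 6 AGU (Ser): third position 2-fold.
Codon 7 CUA (Leu): third position 4-fold.
Codon 8 GCC (Ala): third position 4-fold.
Four-fold degenerate third positions: 4.

4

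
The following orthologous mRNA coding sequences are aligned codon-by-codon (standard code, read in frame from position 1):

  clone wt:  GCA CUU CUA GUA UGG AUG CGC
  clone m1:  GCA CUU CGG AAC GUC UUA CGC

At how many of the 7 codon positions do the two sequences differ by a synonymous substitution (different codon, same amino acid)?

0

Codon 1: GCA Ala / GCA Ala — identical.
Codon 2: CUU Leu / CUU Leu — identical.
Codon 3: CUA Leu / CGG Arg — nonsynonymous.
Codon 4: GUA Val / AAC Asn — nonsynonymous.
Codon 5: UGG Trp / GUC Val — nonsynonymous.
Codon 6: AUG Met / UUA Leu — nonsynonymous.
Codon 7: CGC Arg / CGC Arg — identical.
Synonymous differences: 0.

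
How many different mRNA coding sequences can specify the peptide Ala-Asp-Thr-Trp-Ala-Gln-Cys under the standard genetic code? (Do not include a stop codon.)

512

Ala: 4 codons.
Asp: 2 codons.
Thr: 4 codons.
Trp: 1 codon.
Ala: 4 codons.
Gln: 2 codons.
Cys: 2 codons.
4 × 2 × 4 × 1 × 4 × 2 × 2 = 512.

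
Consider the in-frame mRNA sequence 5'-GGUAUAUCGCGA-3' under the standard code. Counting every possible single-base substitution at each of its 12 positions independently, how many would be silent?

12

Codon 1 (GGU, Gly): 3 synonymous substitutions.
Codon 2 (AUA, Ile): 2 synonymous substitutions.
Codon 3 (UCG, Ser): 3 synonymous substitutions.
Codon 4 (CGA, Arg): 4 synonymous substitutions.
Total: 3 + 2 + 3 + 4 = 12.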